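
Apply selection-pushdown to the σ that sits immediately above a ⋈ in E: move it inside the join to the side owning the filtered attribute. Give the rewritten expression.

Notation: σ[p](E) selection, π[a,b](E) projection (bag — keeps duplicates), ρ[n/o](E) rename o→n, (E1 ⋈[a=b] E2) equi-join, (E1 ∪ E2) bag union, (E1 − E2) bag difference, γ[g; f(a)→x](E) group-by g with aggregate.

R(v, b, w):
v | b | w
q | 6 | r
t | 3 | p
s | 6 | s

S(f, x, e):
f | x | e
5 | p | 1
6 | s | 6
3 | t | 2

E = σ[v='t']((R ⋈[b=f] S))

σ filters on v, owned by the left side.
E' = (σ[v='t'](R) ⋈[b=f] S)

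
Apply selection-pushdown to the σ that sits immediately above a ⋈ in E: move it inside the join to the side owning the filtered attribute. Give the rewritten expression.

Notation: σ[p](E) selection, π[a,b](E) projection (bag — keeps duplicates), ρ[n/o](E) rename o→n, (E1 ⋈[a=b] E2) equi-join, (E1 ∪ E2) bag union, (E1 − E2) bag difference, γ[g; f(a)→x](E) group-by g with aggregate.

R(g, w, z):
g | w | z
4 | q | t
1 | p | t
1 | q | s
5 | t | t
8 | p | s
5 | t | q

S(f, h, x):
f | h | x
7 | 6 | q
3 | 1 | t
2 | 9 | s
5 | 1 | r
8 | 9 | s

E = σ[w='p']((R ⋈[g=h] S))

σ filters on w, owned by the left side.
E' = (σ[w='p'](R) ⋈[g=h] S)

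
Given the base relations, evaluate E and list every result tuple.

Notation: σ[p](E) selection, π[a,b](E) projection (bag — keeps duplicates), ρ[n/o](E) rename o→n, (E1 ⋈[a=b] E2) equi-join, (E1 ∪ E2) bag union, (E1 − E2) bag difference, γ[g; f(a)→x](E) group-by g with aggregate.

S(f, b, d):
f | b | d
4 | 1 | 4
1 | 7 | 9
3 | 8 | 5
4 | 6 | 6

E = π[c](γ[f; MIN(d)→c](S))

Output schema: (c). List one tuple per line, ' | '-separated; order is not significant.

Subexpression sizes:
  S → 4
  γ[f; MIN(d)→c](S) → 3
  π[c](γ[f; MIN(d)→c](S)) → 3

== RESULT ==
c
4
5
9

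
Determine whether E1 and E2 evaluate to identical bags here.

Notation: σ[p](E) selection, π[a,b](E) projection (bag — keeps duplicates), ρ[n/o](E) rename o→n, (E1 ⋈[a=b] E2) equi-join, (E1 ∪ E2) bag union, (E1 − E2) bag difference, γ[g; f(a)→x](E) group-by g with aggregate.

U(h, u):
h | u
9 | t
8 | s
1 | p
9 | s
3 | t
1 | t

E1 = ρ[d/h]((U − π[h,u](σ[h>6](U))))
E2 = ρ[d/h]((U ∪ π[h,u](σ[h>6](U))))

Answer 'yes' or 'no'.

E1 per-node cardinality:
  U → 6
  U → 6
  σ[h>6](U) → 3
  π[h,u](σ[h>6](U)) → 3
  (U − π[h,u](σ[h>6](U))) → 3
  ρ[d/h]((U − π[h,u](σ[h>6](U)))) → 3
E2 per-node cardinality:
  U → 6
  U → 6
  σ[h>6](U) → 3
  π[h,u](σ[h>6](U)) → 3
  (U ∪ π[h,u](σ[h>6](U))) → 9
  ρ[d/h]((U ∪ π[h,u](σ[h>6](U)))) → 9

E1 result:
d | u
1 | p
1 | t
3 | t
E2 result:
d | u
1 | p
1 | t
3 | t
8 | s
8 | s
9 | s
9 | s
9 | t
9 | t
Witness: (9, 's') appears 0× in E1 but 2× in E2.

no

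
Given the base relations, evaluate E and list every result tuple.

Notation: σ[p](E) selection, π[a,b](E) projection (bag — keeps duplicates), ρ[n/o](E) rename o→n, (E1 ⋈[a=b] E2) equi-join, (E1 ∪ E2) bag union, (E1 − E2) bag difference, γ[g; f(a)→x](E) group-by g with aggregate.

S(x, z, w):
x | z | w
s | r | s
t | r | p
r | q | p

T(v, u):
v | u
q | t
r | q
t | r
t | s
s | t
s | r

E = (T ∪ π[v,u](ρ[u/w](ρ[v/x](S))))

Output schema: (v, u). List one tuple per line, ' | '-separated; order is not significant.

Stepwise |·|:
  T → 6
  S → 3
  ρ[v/x](S) → 3
  ρ[u/w](ρ[v/x](S)) → 3
  π[v,u](ρ[u/w](ρ[v/x](S))) → 3
  (T ∪ π[v,u](ρ[u/w](ρ[v/x](S)))) → 9

== RESULT ==
v | u
q | t
r | p
r | q
s | r
s | s
s | t
t | p
t | r
t | s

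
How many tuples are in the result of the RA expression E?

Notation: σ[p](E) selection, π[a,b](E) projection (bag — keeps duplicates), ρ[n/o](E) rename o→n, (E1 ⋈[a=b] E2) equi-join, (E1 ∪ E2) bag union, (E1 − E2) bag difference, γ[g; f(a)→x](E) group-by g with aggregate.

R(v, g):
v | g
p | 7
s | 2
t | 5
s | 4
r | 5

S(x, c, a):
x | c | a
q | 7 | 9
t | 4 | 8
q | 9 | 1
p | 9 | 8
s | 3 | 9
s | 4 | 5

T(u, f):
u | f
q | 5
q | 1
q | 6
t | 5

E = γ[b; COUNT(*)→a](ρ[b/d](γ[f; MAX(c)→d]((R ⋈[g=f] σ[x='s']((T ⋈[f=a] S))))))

Row counts bottom-up:
  R → 5
  T → 4
  S → 6
  (T ⋈[f=a] S) → 3
  σ[x='s']((T ⋈[f=a] S)) → 2
  (R ⋈[g=f] σ[x='s']((T ⋈[f=a] S))) → 4
  γ[f; MAX(c)→d]((R ⋈[g=f] σ[x='s']((T ⋈[f=a] S)))) → 1
  ρ[b/d](γ[f; MAX(c)→d]((R ⋈[g=f] σ[x='s']((T ⋈[f=a] S))))) → 1
  γ[b; COUNT(*)→a](ρ[b/d](γ[f; MAX(c)→d]((R ⋈[g=f] σ[x='s']((T ⋈[f=a] S)))))) → 1

|E| = 1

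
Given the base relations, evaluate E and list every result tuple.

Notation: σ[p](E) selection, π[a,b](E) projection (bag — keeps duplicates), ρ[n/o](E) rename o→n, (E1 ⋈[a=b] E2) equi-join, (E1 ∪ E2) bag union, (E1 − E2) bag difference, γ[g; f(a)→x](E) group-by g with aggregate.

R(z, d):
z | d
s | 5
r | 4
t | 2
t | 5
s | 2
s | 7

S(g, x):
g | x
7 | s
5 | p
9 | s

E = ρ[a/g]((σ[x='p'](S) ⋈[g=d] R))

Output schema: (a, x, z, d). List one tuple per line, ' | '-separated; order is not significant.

Per-node cardinality:
  S → 3
  σ[x='p'](S) → 1
  R → 6
  (σ[x='p'](S) ⋈[g=d] R) → 2
  ρ[a/g]((σ[x='p'](S) ⋈[g=d] R)) → 2

== RESULT ==
a | x | z | d
5 | p | s | 5
5 | p | t | 5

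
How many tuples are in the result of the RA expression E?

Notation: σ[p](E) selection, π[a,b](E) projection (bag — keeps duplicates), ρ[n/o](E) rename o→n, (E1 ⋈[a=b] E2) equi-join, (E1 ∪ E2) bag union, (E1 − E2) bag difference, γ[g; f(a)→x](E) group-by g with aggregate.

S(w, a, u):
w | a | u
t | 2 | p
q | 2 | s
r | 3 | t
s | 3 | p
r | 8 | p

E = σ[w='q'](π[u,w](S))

Stepwise |·|:
  S → 5
  π[u,w](S) → 5
  σ[w='q'](π[u,w](S)) → 1

|E| = 1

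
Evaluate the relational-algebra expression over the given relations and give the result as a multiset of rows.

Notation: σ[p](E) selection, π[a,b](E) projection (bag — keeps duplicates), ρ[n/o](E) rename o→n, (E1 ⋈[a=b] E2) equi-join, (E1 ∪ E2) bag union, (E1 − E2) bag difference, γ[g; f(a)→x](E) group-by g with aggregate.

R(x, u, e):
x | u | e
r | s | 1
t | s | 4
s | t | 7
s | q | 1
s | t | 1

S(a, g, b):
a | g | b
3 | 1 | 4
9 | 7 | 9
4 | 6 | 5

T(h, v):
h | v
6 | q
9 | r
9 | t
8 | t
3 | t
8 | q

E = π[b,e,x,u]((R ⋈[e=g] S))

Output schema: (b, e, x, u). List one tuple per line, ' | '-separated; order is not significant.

Row counts bottom-up:
  R → 5
  S → 3
  (R ⋈[e=g] S) → 4
  π[b,e,x,u]((R ⋈[e=g] S)) → 4

== RESULT ==
b | e | x | u
4 | 1 | r | s
4 | 1 | s | q
4 | 1 | s | t
9 | 7 | s | t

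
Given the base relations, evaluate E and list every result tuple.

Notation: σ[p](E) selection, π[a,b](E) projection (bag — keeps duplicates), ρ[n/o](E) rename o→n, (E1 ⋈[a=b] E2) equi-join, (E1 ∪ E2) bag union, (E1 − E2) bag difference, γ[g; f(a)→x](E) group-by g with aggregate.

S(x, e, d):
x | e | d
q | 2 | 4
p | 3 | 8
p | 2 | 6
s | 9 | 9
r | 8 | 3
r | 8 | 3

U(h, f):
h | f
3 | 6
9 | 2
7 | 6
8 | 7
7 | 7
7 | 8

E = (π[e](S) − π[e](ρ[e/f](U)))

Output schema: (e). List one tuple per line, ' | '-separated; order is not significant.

Row counts bottom-up:
  S → 6
  π[e](S) → 6
  U → 6
  ρ[e/f](U) → 6
  π[e](ρ[e/f](U)) → 6
  (π[e](S) − π[e](ρ[e/f](U))) → 4

== RESULT ==
e
2
3
8
9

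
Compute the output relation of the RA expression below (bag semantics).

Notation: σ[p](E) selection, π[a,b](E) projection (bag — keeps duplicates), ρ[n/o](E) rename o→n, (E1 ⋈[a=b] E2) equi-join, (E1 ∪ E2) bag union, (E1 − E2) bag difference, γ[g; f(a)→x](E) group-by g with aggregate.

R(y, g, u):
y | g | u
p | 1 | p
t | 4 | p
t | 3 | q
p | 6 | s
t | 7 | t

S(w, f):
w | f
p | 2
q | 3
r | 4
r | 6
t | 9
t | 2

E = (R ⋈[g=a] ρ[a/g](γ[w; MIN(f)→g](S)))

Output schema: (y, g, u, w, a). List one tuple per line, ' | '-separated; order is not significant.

Stepwise |·|:
  R → 5
  S → 6
  γ[w; MIN(f)→g](S) → 4
  ρ[a/g](γ[w; MIN(f)→g](S)) → 4
  (R ⋈[g=a] ρ[a/g](γ[w; MIN(f)→g](S))) → 2

== RESULT ==
y | g | u | w | a
t | 3 | q | q | 3
t | 4 | p | r | 4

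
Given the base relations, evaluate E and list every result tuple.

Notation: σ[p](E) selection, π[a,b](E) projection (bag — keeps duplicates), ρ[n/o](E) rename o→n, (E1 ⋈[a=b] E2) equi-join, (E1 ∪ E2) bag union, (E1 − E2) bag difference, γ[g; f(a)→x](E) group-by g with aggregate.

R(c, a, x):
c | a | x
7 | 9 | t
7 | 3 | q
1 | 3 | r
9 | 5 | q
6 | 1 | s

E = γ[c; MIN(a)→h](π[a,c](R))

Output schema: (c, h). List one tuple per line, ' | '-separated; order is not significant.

Subexpression sizes:
  R → 5
  π[a,c](R) → 5
  γ[c; MIN(a)→h](π[a,c](R)) → 4

== RESULT ==
c | h
1 | 3
6 | 1
7 | 3
9 | 5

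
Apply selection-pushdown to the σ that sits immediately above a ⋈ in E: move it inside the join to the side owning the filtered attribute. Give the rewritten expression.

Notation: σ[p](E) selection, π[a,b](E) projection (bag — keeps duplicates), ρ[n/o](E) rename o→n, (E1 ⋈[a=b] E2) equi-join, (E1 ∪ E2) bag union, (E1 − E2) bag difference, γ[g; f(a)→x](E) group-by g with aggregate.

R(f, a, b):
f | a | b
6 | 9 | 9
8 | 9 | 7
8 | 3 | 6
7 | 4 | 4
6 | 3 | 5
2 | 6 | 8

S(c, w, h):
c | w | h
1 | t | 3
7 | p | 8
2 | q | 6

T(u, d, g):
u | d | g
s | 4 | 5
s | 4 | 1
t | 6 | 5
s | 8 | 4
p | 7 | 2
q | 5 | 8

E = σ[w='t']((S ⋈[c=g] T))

σ filters on w, owned by the left side.
E' = (σ[w='t'](S) ⋈[c=g] T)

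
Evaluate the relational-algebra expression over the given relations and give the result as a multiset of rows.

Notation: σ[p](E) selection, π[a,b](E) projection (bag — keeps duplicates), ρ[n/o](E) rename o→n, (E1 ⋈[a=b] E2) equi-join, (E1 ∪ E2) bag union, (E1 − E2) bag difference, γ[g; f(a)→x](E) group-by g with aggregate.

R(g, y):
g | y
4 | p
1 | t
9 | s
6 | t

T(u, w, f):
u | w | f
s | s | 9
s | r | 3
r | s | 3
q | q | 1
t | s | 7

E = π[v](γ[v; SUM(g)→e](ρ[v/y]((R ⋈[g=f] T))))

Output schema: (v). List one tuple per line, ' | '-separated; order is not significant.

Stepwise |·|:
  R → 4
  T → 5
  (R ⋈[g=f] T) → 2
  ρ[v/y]((R ⋈[g=f] T)) → 2
  γ[v; SUM(g)→e](ρ[v/y]((R ⋈[g=f] T))) → 2
  π[v](γ[v; SUM(g)→e](ρ[v/y]((R ⋈[g=f] T)))) → 2

== RESULT ==
v
s
t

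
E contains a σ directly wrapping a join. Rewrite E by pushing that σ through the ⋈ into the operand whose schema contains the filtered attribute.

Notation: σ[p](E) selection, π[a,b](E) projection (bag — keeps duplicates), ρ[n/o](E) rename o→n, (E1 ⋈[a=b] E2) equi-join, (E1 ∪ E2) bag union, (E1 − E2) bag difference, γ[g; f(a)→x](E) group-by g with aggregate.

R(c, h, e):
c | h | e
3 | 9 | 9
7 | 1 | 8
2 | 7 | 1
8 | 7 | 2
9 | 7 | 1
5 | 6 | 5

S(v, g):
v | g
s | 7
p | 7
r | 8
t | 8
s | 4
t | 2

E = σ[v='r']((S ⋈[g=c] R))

σ filters on v, owned by the left side.
E' = (σ[v='r'](S) ⋈[g=c] R)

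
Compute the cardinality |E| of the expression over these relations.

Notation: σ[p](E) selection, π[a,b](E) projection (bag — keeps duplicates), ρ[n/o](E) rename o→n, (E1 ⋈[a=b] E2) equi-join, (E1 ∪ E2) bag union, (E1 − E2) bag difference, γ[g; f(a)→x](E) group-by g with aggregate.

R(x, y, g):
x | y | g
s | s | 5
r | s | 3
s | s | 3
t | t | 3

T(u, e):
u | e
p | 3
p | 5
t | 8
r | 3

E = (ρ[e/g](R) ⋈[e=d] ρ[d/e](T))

Stepwise |·|:
  R → 4
  ρ[e/g](R) → 4
  T → 4
  ρ[d/e](T) → 4
  (ρ[e/g](R) ⋈[e=d] ρ[d/e](T)) → 7

|E| = 7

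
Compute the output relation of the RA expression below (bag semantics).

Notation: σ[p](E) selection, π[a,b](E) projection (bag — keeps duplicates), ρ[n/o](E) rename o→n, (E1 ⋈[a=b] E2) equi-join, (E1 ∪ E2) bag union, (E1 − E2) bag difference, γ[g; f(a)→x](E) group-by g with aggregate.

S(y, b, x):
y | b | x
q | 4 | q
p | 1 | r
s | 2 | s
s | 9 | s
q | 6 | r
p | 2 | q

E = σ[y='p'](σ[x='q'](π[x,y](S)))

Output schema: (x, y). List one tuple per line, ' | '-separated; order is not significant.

Subexpression sizes:
  S → 6
  π[x,y](S) → 6
  σ[x='q'](π[x,y](S)) → 2
  σ[y='p'](σ[x='q'](π[x,y](S))) → 1

== RESULT ==
x | y
q | p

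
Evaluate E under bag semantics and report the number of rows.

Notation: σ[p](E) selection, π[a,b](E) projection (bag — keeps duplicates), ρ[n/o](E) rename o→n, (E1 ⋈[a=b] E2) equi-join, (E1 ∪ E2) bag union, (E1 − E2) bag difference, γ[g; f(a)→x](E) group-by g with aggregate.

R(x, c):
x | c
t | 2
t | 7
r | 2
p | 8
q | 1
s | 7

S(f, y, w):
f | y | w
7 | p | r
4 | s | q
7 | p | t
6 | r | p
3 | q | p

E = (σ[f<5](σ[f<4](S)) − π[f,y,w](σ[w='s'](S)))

Subexpression sizes:
  S → 5
  σ[f<4](S) → 1
  σ[f<5](σ[f<4](S)) → 1
  S → 5
  σ[w='s'](S) → 0
  π[f,y,w](σ[w='s'](S)) → 0
  (σ[f<5](σ[f<4](S)) − π[f,y,w](σ[w='s'](S))) → 1

|E| = 1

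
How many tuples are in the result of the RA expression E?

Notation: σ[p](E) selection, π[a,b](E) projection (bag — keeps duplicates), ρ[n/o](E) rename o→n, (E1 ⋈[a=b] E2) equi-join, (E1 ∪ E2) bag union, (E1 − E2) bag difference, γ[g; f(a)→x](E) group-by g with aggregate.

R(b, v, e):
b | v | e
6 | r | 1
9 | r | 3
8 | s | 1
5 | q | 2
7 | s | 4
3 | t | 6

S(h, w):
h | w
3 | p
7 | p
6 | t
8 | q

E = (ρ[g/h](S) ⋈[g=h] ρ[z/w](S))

Stepwise |·|:
  S → 4
  ρ[g/h](S) → 4
  S → 4
  ρ[z/w](S) → 4
  (ρ[g/h](S) ⋈[g=h] ρ[z/w](S)) → 4

|E| = 4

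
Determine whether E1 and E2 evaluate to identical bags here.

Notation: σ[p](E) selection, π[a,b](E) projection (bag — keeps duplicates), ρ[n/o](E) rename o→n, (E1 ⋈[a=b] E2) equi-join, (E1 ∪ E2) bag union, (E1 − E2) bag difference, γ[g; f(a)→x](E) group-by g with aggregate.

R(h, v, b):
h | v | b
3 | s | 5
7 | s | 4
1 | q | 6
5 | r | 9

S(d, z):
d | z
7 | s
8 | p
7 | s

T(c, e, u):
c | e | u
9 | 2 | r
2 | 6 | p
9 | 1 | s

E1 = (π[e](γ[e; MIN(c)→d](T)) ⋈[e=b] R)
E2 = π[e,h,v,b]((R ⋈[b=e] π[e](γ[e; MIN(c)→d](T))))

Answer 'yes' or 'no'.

E1 subexpression sizes:
  T → 3
  γ[e; MIN(c)→d](T) → 3
  π[e](γ[e; MIN(c)→d](T)) → 3
  R → 4
  (π[e](γ[e; MIN(c)→d](T)) ⋈[e=b] R) → 1
E2 subexpression sizes:
  R → 4
  T → 3
  γ[e; MIN(c)→d](T) → 3
  π[e](γ[e; MIN(c)→d](T)) → 3
  (R ⋈[b=e] π[e](γ[e; MIN(c)→d](T))) → 1
  π[e,h,v,b]((R ⋈[b=e] π[e](γ[e; MIN(c)→d](T)))) → 1

E1 and E2 produce the same multiset:
e | h | v | b
6 | 1 | q | 6

yes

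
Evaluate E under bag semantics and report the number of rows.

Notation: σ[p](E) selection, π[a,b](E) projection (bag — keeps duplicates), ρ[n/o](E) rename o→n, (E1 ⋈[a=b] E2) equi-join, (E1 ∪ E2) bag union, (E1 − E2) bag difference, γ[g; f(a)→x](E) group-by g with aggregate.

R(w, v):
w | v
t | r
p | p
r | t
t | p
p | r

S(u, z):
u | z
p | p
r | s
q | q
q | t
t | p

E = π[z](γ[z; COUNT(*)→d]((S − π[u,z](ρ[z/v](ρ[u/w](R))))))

Stepwise |·|:
  S → 5
  R → 5
  ρ[u/w](R) → 5
  ρ[z/v](ρ[u/w](R)) → 5
  π[u,z](ρ[z/v](ρ[u/w](R))) → 5
  (S − π[u,z](ρ[z/v](ρ[u/w](R)))) → 3
  γ[z; COUNT(*)→d]((S − π[u,z](ρ[z/v](ρ[u/w](R))))) → 3
  π[z](γ[z; COUNT(*)→d]((S − π[u,z](ρ[z/v](ρ[u/w](R)))))) → 3

|E| = 3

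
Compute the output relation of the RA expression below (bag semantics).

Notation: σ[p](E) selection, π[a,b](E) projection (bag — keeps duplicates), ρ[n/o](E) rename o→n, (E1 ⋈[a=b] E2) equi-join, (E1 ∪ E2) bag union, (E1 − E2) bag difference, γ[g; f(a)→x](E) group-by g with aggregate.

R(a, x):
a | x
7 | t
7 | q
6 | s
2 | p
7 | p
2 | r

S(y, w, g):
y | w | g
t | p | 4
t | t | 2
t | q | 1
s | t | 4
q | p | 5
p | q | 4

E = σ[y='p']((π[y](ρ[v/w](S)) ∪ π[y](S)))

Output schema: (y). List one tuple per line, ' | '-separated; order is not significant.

Subexpression sizes:
  S → 6
  ρ[v/w](S) → 6
  π[y](ρ[v/w](S)) → 6
  S → 6
  π[y](S) → 6
  (π[y](ρ[v/w](S)) ∪ π[y](S)) → 12
  σ[y='p']((π[y](ρ[v/w](S)) ∪ π[y](S))) → 2

== RESULT ==
y
p
p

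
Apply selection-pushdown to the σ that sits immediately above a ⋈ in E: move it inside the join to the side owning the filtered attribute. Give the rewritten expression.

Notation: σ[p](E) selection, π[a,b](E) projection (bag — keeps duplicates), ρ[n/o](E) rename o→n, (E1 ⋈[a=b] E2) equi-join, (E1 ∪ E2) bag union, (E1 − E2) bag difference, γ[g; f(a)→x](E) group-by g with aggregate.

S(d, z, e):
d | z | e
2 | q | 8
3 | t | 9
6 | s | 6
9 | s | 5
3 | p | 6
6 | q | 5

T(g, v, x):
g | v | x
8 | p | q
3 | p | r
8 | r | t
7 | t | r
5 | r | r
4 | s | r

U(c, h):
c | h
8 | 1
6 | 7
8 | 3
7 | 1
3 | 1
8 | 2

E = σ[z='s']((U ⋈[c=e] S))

σ filters on z, owned by the right side.
E' = (U ⋈[c=e] σ[z='s'](S))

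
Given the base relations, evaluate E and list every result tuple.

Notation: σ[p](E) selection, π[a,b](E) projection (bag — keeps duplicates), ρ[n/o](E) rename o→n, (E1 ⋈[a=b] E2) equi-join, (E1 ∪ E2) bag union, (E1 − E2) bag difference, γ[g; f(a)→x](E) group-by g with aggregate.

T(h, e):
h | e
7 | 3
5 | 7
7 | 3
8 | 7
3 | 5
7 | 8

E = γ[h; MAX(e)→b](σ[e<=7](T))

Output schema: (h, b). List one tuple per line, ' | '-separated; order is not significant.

Per-node cardinality:
  T → 6
  σ[e<=7](T) → 5
  γ[h; MAX(e)→b](σ[e<=7](T)) → 4

== RESULT ==
h | b
3 | 5
5 | 7
7 | 3
8 | 7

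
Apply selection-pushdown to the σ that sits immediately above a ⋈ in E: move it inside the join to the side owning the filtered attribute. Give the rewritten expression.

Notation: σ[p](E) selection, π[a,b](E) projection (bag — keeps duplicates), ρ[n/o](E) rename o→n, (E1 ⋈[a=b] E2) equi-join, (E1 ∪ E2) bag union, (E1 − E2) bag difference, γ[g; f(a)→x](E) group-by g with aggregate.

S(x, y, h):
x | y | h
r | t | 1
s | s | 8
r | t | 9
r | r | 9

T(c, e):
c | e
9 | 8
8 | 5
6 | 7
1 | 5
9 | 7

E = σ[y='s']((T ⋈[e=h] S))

σ filters on y, owned by the right side.
E' = (T ⋈[e=h] σ[y='s'](S))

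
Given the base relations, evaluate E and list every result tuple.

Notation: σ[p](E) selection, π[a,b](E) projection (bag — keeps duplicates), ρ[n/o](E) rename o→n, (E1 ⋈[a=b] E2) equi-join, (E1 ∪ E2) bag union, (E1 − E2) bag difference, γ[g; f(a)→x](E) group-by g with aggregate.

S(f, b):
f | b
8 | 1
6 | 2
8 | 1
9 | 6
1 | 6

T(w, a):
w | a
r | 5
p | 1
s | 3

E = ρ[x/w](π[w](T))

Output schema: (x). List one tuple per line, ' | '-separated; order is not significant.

Stepwise |·|:
  T → 3
  π[w](T) → 3
  ρ[x/w](π[w](T)) → 3

== RESULT ==
x
p
r
s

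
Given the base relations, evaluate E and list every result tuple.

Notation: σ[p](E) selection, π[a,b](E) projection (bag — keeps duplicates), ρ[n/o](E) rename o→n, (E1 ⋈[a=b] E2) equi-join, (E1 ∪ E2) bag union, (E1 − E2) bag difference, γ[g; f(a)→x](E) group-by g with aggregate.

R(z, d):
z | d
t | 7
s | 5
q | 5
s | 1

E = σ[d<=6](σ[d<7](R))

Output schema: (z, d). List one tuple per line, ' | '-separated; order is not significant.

Stepwise |·|:
  R → 4
  σ[d<7](R) → 3
  σ[d<=6](σ[d<7](R)) → 3

== RESULT ==
z | d
q | 5
s | 1
s | 5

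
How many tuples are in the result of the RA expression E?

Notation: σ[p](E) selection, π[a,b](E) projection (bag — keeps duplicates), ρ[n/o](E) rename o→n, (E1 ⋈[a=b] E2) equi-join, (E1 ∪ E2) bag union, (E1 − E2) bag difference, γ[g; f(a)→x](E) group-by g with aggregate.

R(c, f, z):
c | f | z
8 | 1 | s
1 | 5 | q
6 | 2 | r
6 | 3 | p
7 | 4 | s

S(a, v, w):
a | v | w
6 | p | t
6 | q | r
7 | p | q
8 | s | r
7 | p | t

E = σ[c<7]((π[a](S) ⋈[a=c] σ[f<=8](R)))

Stepwise |·|:
  S → 5
  π[a](S) → 5
  R → 5
  σ[f<=8](R) → 5
  (π[a](S) ⋈[a=c] σ[f<=8](R)) → 7
  σ[c<7]((π[a](S) ⋈[a=c] σ[f<=8](R))) → 4

|E| = 4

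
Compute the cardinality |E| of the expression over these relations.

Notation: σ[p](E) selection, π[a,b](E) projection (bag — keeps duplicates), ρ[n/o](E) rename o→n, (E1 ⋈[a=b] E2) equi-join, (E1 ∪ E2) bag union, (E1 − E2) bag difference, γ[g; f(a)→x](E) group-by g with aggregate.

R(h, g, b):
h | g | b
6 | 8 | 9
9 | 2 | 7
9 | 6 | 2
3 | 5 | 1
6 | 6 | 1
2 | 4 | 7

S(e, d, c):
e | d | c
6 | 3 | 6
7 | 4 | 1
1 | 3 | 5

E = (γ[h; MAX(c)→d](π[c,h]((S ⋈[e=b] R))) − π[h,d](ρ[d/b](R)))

Stepwise |·|:
  S → 3
  R → 6
  (S ⋈[e=b] R) → 4
  π[c,h]((S ⋈[e=b] R)) → 4
  γ[h; MAX(c)→d](π[c,h]((S ⋈[e=b] R))) → 4
  R → 6
  ρ[d/b](R) → 6
  π[h,d](ρ[d/b](R)) → 6
  (γ[h; MAX(c)→d](π[c,h]((S ⋈[e=b] R))) − π[h,d](ρ[d/b](R))) → 4

|E| = 4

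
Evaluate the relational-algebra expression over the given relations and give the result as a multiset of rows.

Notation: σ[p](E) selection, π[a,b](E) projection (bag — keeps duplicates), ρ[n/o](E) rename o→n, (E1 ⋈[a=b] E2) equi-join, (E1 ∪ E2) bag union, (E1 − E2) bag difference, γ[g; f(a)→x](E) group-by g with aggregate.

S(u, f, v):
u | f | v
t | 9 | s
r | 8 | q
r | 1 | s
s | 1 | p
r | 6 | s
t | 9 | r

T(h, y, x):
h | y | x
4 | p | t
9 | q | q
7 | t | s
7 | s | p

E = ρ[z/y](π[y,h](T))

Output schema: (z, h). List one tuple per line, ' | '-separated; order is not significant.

Per-node cardinality:
  T → 4
  π[y,h](T) → 4
  ρ[z/y](π[y,h](T)) → 4

== RESULT ==
z | h
p | 4
q | 9
s | 7
t | 7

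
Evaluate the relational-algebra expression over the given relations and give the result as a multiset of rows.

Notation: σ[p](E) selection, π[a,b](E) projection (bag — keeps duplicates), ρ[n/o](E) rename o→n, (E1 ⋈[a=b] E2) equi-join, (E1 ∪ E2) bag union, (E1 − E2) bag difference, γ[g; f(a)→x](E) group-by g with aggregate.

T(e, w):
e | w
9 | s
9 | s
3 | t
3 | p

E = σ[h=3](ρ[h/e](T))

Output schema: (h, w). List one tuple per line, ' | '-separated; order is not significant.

Subexpression sizes:
  T → 4
  ρ[h/e](T) → 4
  σ[h=3](ρ[h/e](T)) → 2

== RESULT ==
h | w
3 | p
3 | t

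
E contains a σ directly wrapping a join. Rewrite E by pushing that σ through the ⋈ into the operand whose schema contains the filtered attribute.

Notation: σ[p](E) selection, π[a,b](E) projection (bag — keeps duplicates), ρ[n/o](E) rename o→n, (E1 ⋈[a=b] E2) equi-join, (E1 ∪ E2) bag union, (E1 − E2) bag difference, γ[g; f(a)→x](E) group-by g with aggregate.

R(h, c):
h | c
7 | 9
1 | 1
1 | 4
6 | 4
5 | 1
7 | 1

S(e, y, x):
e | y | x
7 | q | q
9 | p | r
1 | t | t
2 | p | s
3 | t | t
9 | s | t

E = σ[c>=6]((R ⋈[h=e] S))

σ filters on c, owned by the left side.
E' = (σ[c>=6](R) ⋈[h=e] S)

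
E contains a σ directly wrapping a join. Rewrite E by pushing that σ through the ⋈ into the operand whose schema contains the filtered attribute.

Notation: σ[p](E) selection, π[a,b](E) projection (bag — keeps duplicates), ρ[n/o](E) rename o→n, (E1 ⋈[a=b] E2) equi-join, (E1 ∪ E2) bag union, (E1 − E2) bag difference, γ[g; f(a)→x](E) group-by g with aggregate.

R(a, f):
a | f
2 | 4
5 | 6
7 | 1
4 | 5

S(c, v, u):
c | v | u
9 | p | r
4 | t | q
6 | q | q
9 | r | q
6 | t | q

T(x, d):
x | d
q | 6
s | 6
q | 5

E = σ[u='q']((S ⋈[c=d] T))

σ filters on u, owned by the left side.
E' = (σ[u='q'](S) ⋈[c=d] T)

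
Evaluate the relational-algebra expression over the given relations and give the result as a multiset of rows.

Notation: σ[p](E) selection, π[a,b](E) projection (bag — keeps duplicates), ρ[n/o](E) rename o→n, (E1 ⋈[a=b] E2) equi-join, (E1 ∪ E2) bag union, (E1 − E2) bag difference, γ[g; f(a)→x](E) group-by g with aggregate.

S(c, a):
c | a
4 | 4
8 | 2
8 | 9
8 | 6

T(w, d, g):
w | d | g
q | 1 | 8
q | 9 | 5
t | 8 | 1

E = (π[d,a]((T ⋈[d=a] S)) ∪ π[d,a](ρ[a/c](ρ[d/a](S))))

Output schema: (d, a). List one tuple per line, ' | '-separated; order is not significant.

Stepwise |·|:
  T → 3
  S → 4
  (T ⋈[d=a] S) → 1
  π[d,a]((T ⋈[d=a] S)) → 1
  S → 4
  ρ[d/a](S) → 4
  ρ[a/c](ρ[d/a](S)) → 4
  π[d,a](ρ[a/c](ρ[d/a](S))) → 4
  (π[d,a]((T ⋈[d=a] S)) ∪ π[d,a](ρ[a/c](ρ[d/a](S)))) → 5

== RESULT ==
d | a
2 | 8
4 | 4
6 | 8
9 | 8
9 | 9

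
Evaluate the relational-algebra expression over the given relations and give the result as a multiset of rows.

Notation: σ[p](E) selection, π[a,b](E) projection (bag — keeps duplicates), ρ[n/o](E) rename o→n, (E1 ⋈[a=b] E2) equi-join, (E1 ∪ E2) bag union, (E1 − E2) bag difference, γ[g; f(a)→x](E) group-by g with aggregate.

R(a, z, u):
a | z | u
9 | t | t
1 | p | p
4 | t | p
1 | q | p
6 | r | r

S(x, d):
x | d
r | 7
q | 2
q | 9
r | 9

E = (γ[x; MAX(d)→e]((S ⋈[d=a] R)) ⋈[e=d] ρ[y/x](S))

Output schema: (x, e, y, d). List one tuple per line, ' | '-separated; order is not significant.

Stepwise |·|:
  S → 4
  R → 5
  (S ⋈[d=a] R) → 2
  γ[x; MAX(d)→e]((S ⋈[d=a] R)) → 2
  S → 4
  ρ[y/x](S) → 4
  (γ[x; MAX(d)→e]((S ⋈[d=a] R)) ⋈[e=d] ρ[y/x](S)) → 4

== RESULT ==
x | e | y | d
q | 9 | q | 9
q | 9 | r | 9
r | 9 | q | 9
r | 9 | r | 9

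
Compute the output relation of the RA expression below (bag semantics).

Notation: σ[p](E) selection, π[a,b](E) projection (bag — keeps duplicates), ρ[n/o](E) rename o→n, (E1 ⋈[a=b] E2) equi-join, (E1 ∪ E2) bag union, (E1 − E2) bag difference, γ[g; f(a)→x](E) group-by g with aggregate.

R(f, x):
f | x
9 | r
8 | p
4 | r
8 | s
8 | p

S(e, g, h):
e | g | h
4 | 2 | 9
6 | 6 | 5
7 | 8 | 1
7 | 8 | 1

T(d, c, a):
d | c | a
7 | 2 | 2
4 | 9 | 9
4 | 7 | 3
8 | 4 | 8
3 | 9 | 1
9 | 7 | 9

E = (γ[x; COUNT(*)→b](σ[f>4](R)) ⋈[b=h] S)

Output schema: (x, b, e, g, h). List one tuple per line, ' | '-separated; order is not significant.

Per-node cardinality:
  R → 5
  σ[f>4](R) → 4
  γ[x; COUNT(*)→b](σ[f>4](R)) → 3
  S → 4
  (γ[x; COUNT(*)→b](σ[f>4](R)) ⋈[b=h] S) → 4

== RESULT ==
x | b | e | g | h
r | 1 | 7 | 8 | 1
r | 1 | 7 | 8 | 1
s | 1 | 7 | 8 | 1
s | 1 | 7 | 8 | 1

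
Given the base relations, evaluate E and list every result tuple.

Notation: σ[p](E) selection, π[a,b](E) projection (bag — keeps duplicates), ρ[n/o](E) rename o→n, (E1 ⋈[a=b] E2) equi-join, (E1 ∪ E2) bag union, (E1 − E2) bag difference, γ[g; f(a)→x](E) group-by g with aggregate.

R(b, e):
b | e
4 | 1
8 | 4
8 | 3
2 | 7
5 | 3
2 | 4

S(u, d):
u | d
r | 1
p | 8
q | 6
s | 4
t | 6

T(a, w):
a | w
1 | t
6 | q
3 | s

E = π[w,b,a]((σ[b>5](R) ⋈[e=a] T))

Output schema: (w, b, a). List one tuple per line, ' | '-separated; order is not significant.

Stepwise |·|:
  R → 6
  σ[b>5](R) → 2
  T → 3
  (σ[b>5](R) ⋈[e=a] T) → 1
  π[w,b,a]((σ[b>5](R) ⋈[e=a] T)) → 1

== RESULT ==
w | b | a
s | 8 | 3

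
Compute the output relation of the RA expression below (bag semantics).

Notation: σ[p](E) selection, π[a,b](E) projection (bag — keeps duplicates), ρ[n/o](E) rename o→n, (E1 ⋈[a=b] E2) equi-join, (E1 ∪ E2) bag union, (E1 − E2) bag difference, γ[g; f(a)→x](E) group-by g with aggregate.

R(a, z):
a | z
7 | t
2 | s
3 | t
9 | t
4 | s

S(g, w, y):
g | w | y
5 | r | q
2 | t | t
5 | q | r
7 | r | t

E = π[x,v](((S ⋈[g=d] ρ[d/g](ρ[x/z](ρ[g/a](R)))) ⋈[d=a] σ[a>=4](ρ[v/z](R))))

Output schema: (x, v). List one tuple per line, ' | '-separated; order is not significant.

Stepwise |·|:
  S → 4
  R → 5
  ρ[g/a](R) → 5
  ρ[x/z](ρ[g/a](R)) → 5
  ρ[d/g](ρ[x/z](ρ[g/a](R))) → 5
  (S ⋈[g=d] ρ[d/g](ρ[x/z](ρ[g/a](R)))) → 2
  R → 5
  ρ[v/z](R) → 5
  σ[a>=4](ρ[v/z](R)) → 3
  ((S ⋈[g=d] ρ[d/g](ρ[x/z](ρ[g/a](R)))) ⋈[d=a] σ[a>=4](ρ[v/z](R))) → 1
  π[x,v](((S ⋈[g=d] ρ[d/g](ρ[x/z](ρ[g/a](R)))) ⋈[d=a] σ[a>=4](ρ[v/z](R)))) → 1

== RESULT ==
x | v
t | t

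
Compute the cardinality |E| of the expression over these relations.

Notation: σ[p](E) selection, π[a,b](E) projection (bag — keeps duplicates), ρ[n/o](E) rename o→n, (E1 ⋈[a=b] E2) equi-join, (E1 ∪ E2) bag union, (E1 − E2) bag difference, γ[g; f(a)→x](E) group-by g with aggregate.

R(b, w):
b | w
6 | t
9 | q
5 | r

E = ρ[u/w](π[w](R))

Subexpression sizes:
  R → 3
  π[w](R) → 3
  ρ[u/w](π[w](R)) → 3

|E| = 3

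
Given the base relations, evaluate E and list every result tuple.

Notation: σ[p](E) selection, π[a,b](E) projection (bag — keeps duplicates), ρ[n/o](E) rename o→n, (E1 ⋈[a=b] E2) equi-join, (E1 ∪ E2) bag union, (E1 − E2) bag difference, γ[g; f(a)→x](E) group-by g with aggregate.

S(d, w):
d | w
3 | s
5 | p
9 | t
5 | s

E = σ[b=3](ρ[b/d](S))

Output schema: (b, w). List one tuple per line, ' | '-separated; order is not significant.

Subexpression sizes:
  S → 4
  ρ[b/d](S) → 4
  σ[b=3](ρ[b/d](S)) → 1

== RESULT ==
b | w
3 | s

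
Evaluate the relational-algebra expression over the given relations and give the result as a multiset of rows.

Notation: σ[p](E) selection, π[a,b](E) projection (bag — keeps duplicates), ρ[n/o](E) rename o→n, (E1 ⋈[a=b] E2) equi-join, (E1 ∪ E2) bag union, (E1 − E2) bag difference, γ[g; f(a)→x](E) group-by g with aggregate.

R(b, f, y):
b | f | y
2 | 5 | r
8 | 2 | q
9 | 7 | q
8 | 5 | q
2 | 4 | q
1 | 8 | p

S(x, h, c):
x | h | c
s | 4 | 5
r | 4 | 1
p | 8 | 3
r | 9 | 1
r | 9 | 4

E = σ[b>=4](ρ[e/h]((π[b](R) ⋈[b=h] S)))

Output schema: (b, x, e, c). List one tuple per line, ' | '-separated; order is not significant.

Stepwise |·|:
  R → 6
  π[b](R) → 6
  S → 5
  (π[b](R) ⋈[b=h] S) → 4
  ρ[e/h]((π[b](R) ⋈[b=h] S)) → 4
  σ[b>=4](ρ[e/h]((π[b](R) ⋈[b=h] S))) → 4

== RESULT ==
b | x | e | c
8 | p | 8 | 3
8 | p | 8 | 3
9 | r | 9 | 1
9 | r | 9 | 4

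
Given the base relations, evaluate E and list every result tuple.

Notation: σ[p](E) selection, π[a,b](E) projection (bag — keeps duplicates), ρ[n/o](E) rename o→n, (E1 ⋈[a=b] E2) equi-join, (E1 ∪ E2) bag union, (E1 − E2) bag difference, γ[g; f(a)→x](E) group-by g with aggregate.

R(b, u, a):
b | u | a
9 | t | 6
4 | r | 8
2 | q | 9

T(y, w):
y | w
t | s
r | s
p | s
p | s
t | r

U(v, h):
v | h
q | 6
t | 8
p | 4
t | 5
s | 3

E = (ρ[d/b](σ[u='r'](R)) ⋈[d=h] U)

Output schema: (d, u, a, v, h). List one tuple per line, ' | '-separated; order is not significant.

Per-node cardinality:
  R → 3
  σ[u='r'](R) → 1
  ρ[d/b](σ[u='r'](R)) → 1
  U → 5
  (ρ[d/b](σ[u='r'](R)) ⋈[d=h] U) → 1

== RESULT ==
d | u | a | v | h
4 | r | 8 | p | 4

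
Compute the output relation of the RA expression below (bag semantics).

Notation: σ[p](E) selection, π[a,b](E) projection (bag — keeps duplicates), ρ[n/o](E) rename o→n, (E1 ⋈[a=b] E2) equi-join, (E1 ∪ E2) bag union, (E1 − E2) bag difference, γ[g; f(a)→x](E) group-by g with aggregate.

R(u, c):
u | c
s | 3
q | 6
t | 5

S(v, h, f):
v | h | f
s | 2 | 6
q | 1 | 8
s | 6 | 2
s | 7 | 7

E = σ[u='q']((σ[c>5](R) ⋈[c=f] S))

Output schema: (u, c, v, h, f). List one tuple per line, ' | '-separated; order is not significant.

Row counts bottom-up:
  R → 3
  σ[c>5](R) → 1
  S → 4
  (σ[c>5](R) ⋈[c=f] S) → 1
  σ[u='q']((σ[c>5](R) ⋈[c=f] S)) → 1

== RESULT ==
u | c | v | h | f
q | 6 | s | 2 | 6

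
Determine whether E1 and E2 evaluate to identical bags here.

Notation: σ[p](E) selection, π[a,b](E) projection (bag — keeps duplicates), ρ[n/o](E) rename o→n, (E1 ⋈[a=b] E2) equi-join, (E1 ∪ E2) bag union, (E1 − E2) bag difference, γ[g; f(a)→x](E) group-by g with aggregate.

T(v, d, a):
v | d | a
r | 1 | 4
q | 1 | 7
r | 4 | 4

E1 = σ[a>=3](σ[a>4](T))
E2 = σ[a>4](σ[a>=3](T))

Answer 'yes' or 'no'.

E1 stepwise |·|:
  T → 3
  σ[a>4](T) → 1
  σ[a>=3](σ[a>4](T)) → 1
E2 stepwise |·|:
  T → 3
  σ[a>=3](T) → 3
  σ[a>4](σ[a>=3](T)) → 1

E1 and E2 produce the same multiset:
v | d | a
q | 1 | 7

yes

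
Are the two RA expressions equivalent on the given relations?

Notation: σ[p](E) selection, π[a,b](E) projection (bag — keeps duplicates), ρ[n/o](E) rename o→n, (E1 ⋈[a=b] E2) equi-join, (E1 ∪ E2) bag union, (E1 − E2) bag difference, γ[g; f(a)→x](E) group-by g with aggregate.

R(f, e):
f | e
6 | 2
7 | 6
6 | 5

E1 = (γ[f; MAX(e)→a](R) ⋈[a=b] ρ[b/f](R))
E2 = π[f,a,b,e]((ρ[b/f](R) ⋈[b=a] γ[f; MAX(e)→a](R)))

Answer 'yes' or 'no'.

E1 row counts bottom-up:
  R → 3
  γ[f; MAX(e)→a](R) → 2
  R → 3
  ρ[b/f](R) → 3
  (γ[f; MAX(e)→a](R) ⋈[a=b] ρ[b/f](R)) → 2
E2 row counts bottom-up:
  R → 3
  ρ[b/f](R) → 3
  R → 3
  γ[f; MAX(e)→a](R) → 2
  (ρ[b/f](R) ⋈[b=a] γ[f; MAX(e)→a](R)) → 2
  π[f,a,b,e]((ρ[b/f](R) ⋈[b=a] γ[f; MAX(e)→a](R))) → 2

E1 and E2 produce the same multiset:
f | a | b | e
7 | 6 | 6 | 2
7 | 6 | 6 | 5

yes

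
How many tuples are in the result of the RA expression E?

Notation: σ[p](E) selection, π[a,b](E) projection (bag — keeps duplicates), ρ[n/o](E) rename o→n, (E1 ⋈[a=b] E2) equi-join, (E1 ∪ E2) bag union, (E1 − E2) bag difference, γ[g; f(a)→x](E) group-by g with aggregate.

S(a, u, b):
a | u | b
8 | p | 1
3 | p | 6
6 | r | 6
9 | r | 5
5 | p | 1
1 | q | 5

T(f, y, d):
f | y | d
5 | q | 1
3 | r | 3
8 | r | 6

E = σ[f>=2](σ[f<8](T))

Per-node cardinality:
  T → 3
  σ[f<8](T) → 2
  σ[f>=2](σ[f<8](T)) → 2

|E| = 2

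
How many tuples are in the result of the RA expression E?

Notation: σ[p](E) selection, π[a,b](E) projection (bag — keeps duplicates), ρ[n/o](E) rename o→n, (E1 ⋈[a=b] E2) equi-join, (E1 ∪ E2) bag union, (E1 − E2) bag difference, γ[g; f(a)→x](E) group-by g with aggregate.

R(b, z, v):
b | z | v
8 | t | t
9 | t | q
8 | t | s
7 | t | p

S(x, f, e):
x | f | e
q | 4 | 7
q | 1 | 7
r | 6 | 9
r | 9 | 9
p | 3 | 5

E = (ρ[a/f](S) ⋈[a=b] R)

Subexpression sizes:
  S → 5
  ρ[a/f](S) → 5
  R → 4
  (ρ[a/f](S) ⋈[a=b] R) → 1

|E| = 1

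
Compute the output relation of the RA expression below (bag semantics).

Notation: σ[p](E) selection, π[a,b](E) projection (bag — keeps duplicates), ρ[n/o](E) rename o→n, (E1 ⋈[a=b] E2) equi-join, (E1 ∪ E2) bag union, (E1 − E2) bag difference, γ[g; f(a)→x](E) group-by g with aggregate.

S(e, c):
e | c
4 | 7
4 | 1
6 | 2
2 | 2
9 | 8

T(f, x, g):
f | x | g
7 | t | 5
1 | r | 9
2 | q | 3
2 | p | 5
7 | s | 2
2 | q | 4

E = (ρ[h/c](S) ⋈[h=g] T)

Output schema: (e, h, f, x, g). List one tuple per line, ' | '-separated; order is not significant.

Per-node cardinality:
  S → 5
  ρ[h/c](S) → 5
  T → 6
  (ρ[h/c](S) ⋈[h=g] T) → 2

== RESULT ==
e | h | f | x | g
2 | 2 | 7 | s | 2
6 | 2 | 7 | s | 2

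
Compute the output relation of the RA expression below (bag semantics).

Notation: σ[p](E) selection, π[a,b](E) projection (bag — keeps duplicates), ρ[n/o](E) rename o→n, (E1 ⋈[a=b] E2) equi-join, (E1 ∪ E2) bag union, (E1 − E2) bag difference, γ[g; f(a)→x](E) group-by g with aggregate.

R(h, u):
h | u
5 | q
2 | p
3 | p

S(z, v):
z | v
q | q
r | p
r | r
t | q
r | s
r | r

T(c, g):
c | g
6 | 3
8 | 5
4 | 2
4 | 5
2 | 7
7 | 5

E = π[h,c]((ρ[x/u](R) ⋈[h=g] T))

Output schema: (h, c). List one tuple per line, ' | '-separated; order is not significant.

Row counts bottom-up:
  R → 3
  ρ[x/u](R) → 3
  T → 6
  (ρ[x/u](R) ⋈[h=g] T) → 5
  π[h,c]((ρ[x/u](R) ⋈[h=g] T)) → 5

== RESULT ==
h | c
2 | 4
3 | 6
5 | 4
5 | 7
5 | 8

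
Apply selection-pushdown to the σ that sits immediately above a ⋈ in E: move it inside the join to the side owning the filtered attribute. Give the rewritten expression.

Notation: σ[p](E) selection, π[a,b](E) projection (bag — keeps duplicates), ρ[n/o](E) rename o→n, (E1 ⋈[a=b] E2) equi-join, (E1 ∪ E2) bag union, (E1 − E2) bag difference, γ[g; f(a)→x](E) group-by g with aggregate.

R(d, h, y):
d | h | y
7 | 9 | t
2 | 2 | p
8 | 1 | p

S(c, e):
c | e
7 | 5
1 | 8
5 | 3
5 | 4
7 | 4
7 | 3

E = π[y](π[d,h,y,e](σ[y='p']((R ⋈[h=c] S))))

σ filters on y, owned by the left side.
E' = π[y](π[d,h,y,e]((σ[y='p'](R) ⋈[h=c] S)))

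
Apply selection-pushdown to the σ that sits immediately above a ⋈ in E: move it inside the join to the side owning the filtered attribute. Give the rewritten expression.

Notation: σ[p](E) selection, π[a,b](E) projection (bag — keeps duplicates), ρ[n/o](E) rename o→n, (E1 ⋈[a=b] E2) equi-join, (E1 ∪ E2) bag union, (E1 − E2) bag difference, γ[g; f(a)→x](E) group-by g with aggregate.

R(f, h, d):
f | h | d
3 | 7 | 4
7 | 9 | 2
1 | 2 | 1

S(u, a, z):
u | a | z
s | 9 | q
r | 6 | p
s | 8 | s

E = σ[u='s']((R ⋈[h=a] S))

σ filters on u, owned by the right side.
E' = (R ⋈[h=a] σ[u='s'](S))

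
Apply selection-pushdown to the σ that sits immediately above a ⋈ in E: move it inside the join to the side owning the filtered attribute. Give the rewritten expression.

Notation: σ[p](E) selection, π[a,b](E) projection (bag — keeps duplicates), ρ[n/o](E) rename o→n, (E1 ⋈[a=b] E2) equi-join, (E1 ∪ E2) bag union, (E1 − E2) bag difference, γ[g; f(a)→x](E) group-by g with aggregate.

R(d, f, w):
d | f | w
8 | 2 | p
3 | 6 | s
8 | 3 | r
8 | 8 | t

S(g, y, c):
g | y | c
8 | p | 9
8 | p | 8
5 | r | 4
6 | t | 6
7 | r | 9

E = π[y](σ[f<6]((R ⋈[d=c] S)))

σ filters on f, owned by the left side.
E' = π[y]((σ[f<6](R) ⋈[d=c] S))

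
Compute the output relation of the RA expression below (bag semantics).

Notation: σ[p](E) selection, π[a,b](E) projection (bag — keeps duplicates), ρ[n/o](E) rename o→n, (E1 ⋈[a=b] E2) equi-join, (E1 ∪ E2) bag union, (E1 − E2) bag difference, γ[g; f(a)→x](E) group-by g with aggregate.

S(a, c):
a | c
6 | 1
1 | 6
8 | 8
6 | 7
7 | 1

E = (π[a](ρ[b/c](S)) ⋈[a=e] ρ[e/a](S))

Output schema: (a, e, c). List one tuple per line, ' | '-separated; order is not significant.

Stepwise |·|:
  S → 5
  ρ[b/c](S) → 5
  π[a](ρ[b/c](S)) → 5
  S → 5
  ρ[e/a](S) → 5
  (π[a](ρ[b/c](S)) ⋈[a=e] ρ[e/a](S)) → 7

== RESULT ==
a | e | c
1 | 1 | 6
6 | 6 | 1
6 | 6 | 1
6 | 6 | 7
6 | 6 | 7
7 | 7 | 1
8 | 8 | 8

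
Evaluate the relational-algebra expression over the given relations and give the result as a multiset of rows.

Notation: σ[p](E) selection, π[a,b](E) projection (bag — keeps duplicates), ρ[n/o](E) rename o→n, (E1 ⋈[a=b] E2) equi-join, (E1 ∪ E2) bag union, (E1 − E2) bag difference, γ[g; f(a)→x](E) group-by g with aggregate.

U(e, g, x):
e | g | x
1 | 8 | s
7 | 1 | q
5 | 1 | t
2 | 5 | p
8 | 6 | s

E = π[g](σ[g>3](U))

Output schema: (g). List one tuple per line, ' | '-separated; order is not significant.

Row counts bottom-up:
  U → 5
  σ[g>3](U) → 3
  π[g](σ[g>3](U)) → 3

== RESULT ==
g
5
6
8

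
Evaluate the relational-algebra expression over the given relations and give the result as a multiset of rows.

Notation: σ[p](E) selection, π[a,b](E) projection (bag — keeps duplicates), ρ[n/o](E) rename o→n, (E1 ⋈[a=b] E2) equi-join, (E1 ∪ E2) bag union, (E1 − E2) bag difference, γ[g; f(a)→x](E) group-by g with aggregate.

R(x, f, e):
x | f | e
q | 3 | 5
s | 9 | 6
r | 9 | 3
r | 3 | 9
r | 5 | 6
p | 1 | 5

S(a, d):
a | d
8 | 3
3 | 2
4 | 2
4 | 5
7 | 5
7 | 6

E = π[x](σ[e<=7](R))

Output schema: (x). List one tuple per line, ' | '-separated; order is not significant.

Per-node cardinality:
  R → 6
  σ[e<=7](R) → 5
  π[x](σ[e<=7](R)) → 5

== RESULT ==
x
p
q
r
r
s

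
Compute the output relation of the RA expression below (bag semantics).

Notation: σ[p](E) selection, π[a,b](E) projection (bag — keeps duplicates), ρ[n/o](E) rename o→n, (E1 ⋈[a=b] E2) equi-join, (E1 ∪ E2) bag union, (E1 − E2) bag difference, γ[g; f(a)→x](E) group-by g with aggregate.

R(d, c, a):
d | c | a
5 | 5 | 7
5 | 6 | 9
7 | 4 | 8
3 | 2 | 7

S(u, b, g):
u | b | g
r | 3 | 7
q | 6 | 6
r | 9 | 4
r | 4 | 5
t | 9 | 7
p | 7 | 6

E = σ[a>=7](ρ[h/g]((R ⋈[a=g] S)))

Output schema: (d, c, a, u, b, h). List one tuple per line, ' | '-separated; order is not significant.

Per-node cardinality:
  R → 4
  S → 6
  (R ⋈[a=g] S) → 4
  ρ[h/g]((R ⋈[a=g] S)) → 4
  σ[a>=7](ρ[h/g]((R ⋈[a=g] S))) → 4

== RESULT ==
d | c | a | u | b | h
3 | 2 | 7 | r | 3 | 7
3 | 2 | 7 | t | 9 | 7
5 | 5 | 7 | r | 3 | 7
5 | 5 | 7 | t | 9 | 7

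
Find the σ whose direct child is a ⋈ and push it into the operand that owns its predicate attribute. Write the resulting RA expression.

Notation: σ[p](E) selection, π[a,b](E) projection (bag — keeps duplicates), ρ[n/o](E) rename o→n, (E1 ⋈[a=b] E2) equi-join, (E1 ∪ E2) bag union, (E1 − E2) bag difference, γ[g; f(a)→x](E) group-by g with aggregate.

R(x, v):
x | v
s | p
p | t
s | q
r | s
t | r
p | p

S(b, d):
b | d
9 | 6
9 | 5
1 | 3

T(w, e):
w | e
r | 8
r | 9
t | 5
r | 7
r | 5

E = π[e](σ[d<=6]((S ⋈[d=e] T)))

σ filters on d, owned by the left side.
E' = π[e]((σ[d<=6](S) ⋈[d=e] T))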